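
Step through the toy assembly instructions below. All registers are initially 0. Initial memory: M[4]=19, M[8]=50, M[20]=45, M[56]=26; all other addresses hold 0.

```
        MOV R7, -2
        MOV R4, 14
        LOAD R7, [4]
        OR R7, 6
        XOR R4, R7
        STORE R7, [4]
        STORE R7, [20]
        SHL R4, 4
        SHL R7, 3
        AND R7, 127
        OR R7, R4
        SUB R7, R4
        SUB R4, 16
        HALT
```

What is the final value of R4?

R7=-2
R4=14
R7=M[4]=19
R7=19|6=23
R4=14^23=25
STORE R7, [4] → M[4]=23
STORE R7, [20] → M[20]=23
R4=25<<4=400
R7=23<<3=184
R7=184&127=56
R7=56|400=440
R7=440-400=40
R4=400-16=384
halt.

384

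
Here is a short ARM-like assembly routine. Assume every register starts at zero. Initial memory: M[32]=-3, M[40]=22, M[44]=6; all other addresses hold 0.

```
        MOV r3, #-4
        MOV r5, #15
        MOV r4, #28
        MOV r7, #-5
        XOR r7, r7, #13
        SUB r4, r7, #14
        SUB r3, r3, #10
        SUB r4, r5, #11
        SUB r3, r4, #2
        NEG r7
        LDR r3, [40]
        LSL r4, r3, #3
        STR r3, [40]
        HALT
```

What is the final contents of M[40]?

MOV r3, #-4 → r3=-4
MOV r5, #15 → r5=15
MOV r4, #28 → r4=28
MOV r7, #-5 → r7=-5
XOR r7, r7, #13 → r7=(-5)^13=-10
SUB r4, r7, #14 → r4=(-10)-14=-24
SUB r3, r3, #10 → r3=(-4)-10=-14
SUB r4, r5, #11 → r4=15-11=4
SUB r3, r4, #2 → r3=4-2=2
NEG r7 → r7=-(-10)=10
LDR r3, [40] → r3=M[40]=22
LSL r4, r3, #3 → r4=22<<3=176
STR r3, [40] → M[40]=22
halt.

22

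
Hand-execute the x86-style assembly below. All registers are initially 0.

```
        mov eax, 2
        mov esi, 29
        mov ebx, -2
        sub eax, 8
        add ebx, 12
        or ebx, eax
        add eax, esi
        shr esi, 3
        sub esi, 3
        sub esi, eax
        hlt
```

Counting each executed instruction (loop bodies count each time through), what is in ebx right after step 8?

-6

after mov eax, 2: eax=2
after mov esi, 29: esi=29
after mov ebx, -2: ebx=-2
after sub eax, 8: eax=2-8=-6
after add ebx, 12: ebx=(-2)+12=10
after or ebx, eax: ebx=10|(-6)=-6
after add eax, esi: eax=(-6)+29=23
after shr esi, 3: esi=29>>3=3
After step 8: ebx = -6.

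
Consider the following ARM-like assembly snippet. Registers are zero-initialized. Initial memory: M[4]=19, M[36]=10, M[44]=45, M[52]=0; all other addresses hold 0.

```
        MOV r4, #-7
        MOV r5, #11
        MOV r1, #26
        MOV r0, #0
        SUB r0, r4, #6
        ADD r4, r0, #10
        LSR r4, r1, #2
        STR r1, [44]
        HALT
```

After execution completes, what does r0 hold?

r4=-7
r5=11
r1=26
r0=0
r0=(-7)-6=-13
r4=(-13)+10=-3
r4=26>>2=6
STR r1, [44] → M[44]=26
halt.

-13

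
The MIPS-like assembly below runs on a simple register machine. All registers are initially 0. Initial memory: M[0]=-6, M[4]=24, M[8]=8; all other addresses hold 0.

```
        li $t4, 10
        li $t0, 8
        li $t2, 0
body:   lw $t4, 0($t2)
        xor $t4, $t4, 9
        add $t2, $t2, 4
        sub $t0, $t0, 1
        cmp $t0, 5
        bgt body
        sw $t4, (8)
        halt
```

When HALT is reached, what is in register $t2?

12

after li $t4, 10: $t4=10
after li $t0, 8: $t0=8
after li $t2, 0: $t2=0
after lw $t4, 0($t2): $t4=M[0]=-6
after xor $t4, $t4, 9: $t4=(-6)^9=-13
after add $t2, $t2, 4: $t2=0+4=4
after sub $t0, $t0, 1: $t0=8-1=7
cmp $t0, 5  (cmp 7,5)
bgt body: taken
after lw $t4, 0($t2): $t4=M[4]=24
after xor $t4, $t4, 9: $t4=24^9=17
after add $t2, $t2, 4: $t2=4+4=8
after sub $t0, $t0, 1: $t0=7-1=6
cmp $t0, 5  (cmp 6,5)
bgt body: taken
after lw $t4, 0($t2): $t4=M[8]=8
after xor $t4, $t4, 9: $t4=8^9=1
after add $t2, $t2, 4: $t2=8+4=12
after sub $t0, $t0, 1: $t0=6-1=5
cmp $t0, 5  (cmp 5,5)
bgt body: not taken
sw $t4, (8) → M[8]=1
halt.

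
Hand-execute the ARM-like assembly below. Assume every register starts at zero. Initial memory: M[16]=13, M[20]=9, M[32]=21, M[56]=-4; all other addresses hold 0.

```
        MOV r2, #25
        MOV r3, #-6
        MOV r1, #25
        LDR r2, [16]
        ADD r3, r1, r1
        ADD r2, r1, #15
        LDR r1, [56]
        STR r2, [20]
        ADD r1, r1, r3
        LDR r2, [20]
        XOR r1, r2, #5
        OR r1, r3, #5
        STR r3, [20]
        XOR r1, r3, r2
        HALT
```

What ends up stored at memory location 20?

50

r2=25
r3=-6
r1=25
r2=M[16]=13
r3=25+25=50
r2=25+15=40
r1=M[56]=-4
STR r2, [20] → M[20]=40
r1=(-4)+50=46
r2=M[20]=40
r1=40^5=45
r1=50|5=55
STR r3, [20] → M[20]=50
r1=50^40=26
halt.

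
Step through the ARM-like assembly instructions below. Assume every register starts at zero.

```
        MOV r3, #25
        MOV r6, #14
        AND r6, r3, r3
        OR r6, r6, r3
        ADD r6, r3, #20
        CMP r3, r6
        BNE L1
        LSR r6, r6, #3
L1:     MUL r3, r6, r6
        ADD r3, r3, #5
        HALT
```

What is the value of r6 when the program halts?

45

MOV r3, #25 → r3=25
MOV r6, #14 → r6=14
AND r6, r3, r3 → r6=25&25=25
OR r6, r6, r3 → r6=25|25=25
ADD r6, r3, #20 → r6=25+20=45
CMP r3, r6  (cmp 25,45)
BNE L1: taken
MUL r3, r6, r6 → r3=45*45=2025
ADD r3, r3, #5 → r3=2025+5=2030
halt.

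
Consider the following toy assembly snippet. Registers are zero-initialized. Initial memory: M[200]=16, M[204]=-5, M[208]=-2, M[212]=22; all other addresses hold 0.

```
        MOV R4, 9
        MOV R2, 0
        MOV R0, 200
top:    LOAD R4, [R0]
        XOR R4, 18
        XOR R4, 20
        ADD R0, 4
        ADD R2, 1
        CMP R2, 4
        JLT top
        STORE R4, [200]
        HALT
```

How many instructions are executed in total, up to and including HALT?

after MOV R4, 9: R4=9
after MOV R2, 0: R2=0
after MOV R0, 200: R0=200
after LOAD R4, [R0]: R4=M[200]=16
after XOR R4, 18: R4=16^18=2
after XOR R4, 20: R4=2^20=22
after ADD R0, 4: R0=200+4=204
after ADD R2, 1: R2=0+1=1
CMP R2, 4  (cmp 1,4)
JLT top: taken
after LOAD R4, [R0]: R4=M[204]=-5
after XOR R4, 18: R4=(-5)^18=-23
after XOR R4, 20: R4=(-23)^20=-3
after ADD R0, 4: R0=204+4=208
after ADD R2, 1: R2=1+1=2
CMP R2, 4  (cmp 2,4)
JLT top: taken
after LOAD R4, [R0]: R4=M[208]=-2
after XOR R4, 18: R4=(-2)^18=-20
after XOR R4, 20: R4=(-20)^20=-8
after ADD R0, 4: R0=208+4=212
after ADD R2, 1: R2=2+1=3
CMP R2, 4  (cmp 3,4)
JLT top: taken
after LOAD R4, [R0]: R4=M[212]=22
after XOR R4, 18: R4=22^18=4
after XOR R4, 20: R4=4^20=16
after ADD R0, 4: R0=212+4=216
after ADD R2, 1: R2=3+1=4
CMP R2, 4  (cmp 4,4)
JLT top: not taken
STORE R4, [200] → M[200]=16
halt.
Total executed instructions: 33.

33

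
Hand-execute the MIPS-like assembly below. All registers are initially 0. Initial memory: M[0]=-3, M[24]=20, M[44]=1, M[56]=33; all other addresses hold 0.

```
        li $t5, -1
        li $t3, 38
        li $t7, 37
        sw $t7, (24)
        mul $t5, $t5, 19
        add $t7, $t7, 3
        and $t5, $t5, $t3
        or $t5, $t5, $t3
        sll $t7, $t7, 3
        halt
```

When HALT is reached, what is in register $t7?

320

$t5=-1
$t3=38
$t7=37
sw $t7, (24) → M[24]=37
$t5=(-1)*19=-19
$t7=37+3=40
$t5=(-19)&38=36
$t5=36|38=38
$t7=40<<3=320
halt.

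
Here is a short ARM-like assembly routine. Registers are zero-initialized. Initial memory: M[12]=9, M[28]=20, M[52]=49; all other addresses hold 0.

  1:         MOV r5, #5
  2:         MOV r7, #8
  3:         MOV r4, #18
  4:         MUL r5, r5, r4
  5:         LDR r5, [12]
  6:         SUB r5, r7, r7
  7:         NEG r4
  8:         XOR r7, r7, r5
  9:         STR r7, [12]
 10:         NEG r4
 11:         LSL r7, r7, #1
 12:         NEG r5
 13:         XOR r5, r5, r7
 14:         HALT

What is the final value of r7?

16

r5=5
r7=8
r4=18
r5=5*18=90
r5=M[12]=9
r5=8-8=0
r4=-(18)=-18
r7=8^0=8
STR r7, [12] → M[12]=8
r4=-(-18)=18
r7=8<<1=16
r5=-(0)=0
r5=0^16=16
halt.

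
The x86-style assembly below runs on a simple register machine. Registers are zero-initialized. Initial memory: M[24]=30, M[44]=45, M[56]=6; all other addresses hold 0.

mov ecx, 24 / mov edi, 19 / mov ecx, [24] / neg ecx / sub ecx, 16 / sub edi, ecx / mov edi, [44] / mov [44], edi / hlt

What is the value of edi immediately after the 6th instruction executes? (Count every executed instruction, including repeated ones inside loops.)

65

mov ecx, 24 → ecx=24
mov edi, 19 → edi=19
mov ecx, [24] → ecx=M[24]=30
neg ecx → ecx=-(30)=-30
sub ecx, 16 → ecx=(-30)-16=-46
sub edi, ecx → edi=19-(-46)=65
After step 6: edi = 65.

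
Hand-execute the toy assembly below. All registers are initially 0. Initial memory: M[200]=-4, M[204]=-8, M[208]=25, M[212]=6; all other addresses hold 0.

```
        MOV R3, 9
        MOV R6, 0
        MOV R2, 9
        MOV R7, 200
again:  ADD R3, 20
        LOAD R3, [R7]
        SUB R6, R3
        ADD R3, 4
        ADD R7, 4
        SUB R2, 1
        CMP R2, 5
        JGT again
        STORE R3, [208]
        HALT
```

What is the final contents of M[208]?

R3=9
R6=0
R2=9
R7=200
R3=9+20=29
R3=M[200]=-4
R6=0-(-4)=4
R3=(-4)+4=0
R7=200+4=204
R2=9-1=8
CMP R2, 5  (cmp 8,5)
JGT again: taken
R3=0+20=20
R3=M[204]=-8
R6=4-(-8)=12
R3=(-8)+4=-4
R7=204+4=208
R2=8-1=7
CMP R2, 5  (cmp 7,5)
JGT again: taken
R3=(-4)+20=16
R3=M[208]=25
R6=12-25=-13
R3=25+4=29
R7=208+4=212
R2=7-1=6
CMP R2, 5  (cmp 6,5)
JGT again: taken
R3=29+20=49
R3=M[212]=6
R6=(-13)-6=-19
R3=6+4=10
R7=212+4=216
R2=6-1=5
CMP R2, 5  (cmp 5,5)
JGT again: not taken
STORE R3, [208] → M[208]=10
halt.

10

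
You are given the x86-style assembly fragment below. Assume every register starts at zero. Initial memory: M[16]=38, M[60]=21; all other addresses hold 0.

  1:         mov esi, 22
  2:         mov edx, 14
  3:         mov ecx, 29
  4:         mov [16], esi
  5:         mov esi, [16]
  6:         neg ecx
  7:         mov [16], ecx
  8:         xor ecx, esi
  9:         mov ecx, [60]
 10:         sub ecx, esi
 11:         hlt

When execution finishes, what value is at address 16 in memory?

-29

after mov esi, 22: esi=22
after mov edx, 14: edx=14
after mov ecx, 29: ecx=29
mov [16], esi → M[16]=22
after mov esi, [16]: esi=M[16]=22
after neg ecx: ecx=-(29)=-29
mov [16], ecx → M[16]=-29
after xor ecx, esi: ecx=(-29)^22=-11
after mov ecx, [60]: ecx=M[60]=21
after sub ecx, esi: ecx=21-22=-1
halt.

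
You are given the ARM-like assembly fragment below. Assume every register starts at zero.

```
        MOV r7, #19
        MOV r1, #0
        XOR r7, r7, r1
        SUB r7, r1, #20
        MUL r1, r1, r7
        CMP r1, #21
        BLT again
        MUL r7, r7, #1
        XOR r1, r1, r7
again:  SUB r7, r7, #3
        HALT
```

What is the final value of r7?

-23

MOV r7, #19 → r7=19
MOV r1, #0 → r1=0
XOR r7, r7, r1 → r7=19^0=19
SUB r7, r1, #20 → r7=0-20=-20
MUL r1, r1, r7 → r1=0*(-20)=0
CMP r1, #21  (cmp 0,21)
BLT again: taken
SUB r7, r7, #3 → r7=(-20)-3=-23
halt.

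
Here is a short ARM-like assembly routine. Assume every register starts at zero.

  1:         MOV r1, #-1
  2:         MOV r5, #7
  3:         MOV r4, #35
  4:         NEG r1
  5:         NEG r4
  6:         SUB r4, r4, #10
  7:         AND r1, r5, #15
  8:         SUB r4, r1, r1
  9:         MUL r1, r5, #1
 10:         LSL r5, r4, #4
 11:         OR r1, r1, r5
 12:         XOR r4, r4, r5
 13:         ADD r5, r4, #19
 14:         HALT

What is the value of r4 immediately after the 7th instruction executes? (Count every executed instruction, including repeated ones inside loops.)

after MOV r1, #-1: r1=-1
after MOV r5, #7: r5=7
after MOV r4, #35: r4=35
after NEG r1: r1=-(-1)=1
after NEG r4: r4=-(35)=-35
after SUB r4, r4, #10: r4=(-35)-10=-45
after AND r1, r5, #15: r1=7&15=7
After step 7: r4 = -45.

-45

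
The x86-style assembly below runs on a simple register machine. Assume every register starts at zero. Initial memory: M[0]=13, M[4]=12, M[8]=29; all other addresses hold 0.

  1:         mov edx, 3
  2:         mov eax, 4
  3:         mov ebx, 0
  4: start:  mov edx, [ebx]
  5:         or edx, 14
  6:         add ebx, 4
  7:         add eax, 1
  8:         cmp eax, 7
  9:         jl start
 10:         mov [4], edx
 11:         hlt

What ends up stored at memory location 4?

mov edx, 3 → edx=3
mov eax, 4 → eax=4
mov ebx, 0 → ebx=0
mov edx, [ebx] → edx=M[0]=13
or edx, 14 → edx=13|14=15
add ebx, 4 → ebx=0+4=4
add eax, 1 → eax=4+1=5
cmp eax, 7  (cmp 5,7)
jl start: taken
mov edx, [ebx] → edx=M[4]=12
or edx, 14 → edx=12|14=14
add ebx, 4 → ebx=4+4=8
add eax, 1 → eax=5+1=6
cmp eax, 7  (cmp 6,7)
jl start: taken
mov edx, [ebx] → edx=M[8]=29
or edx, 14 → edx=29|14=31
add ebx, 4 → ebx=8+4=12
add eax, 1 → eax=6+1=7
cmp eax, 7  (cmp 7,7)
jl start: not taken
mov [4], edx → M[4]=31
halt.

31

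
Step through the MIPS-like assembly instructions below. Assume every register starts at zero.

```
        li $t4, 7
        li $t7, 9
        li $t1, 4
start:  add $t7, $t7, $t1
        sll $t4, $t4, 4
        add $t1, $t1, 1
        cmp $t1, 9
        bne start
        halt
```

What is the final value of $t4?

li $t4, 7 → $t4=7
li $t7, 9 → $t7=9
li $t1, 4 → $t1=4
add $t7, $t7, $t1 → $t7=9+4=13
sll $t4, $t4, 4 → $t4=7<<4=112
add $t1, $t1, 1 → $t1=4+1=5
cmp $t1, 9  (cmp 5,9)
bne start: taken
add $t7, $t7, $t1 → $t7=13+5=18
sll $t4, $t4, 4 → $t4=112<<4=1792
add $t1, $t1, 1 → $t1=5+1=6
cmp $t1, 9  (cmp 6,9)
bne start: taken
add $t7, $t7, $t1 → $t7=18+6=24
sll $t4, $t4, 4 → $t4=1792<<4=28672
add $t1, $t1, 1 → $t1=6+1=7
cmp $t1, 9  (cmp 7,9)
bne start: taken
add $t7, $t7, $t1 → $t7=24+7=31
sll $t4, $t4, 4 → $t4=28672<<4=458752
add $t1, $t1, 1 → $t1=7+1=8
cmp $t1, 9  (cmp 8,9)
bne start: taken
add $t7, $t7, $t1 → $t7=31+8=39
sll $t4, $t4, 4 → $t4=458752<<4=7340032
add $t1, $t1, 1 → $t1=8+1=9
cmp $t1, 9  (cmp 9,9)
bne start: not taken
halt.

7340032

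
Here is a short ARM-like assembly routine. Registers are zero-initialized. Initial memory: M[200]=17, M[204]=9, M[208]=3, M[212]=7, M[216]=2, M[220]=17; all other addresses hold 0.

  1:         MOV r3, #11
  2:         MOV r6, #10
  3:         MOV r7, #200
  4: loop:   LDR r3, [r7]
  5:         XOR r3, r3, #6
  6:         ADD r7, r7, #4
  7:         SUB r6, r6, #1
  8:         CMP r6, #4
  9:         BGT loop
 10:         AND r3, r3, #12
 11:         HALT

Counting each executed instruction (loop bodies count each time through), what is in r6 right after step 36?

5

after MOV r3, #11: r3=11
after MOV r6, #10: r6=10
after MOV r7, #200: r7=200
after LDR r3, [r7]: r3=M[200]=17
after XOR r3, r3, #6: r3=17^6=23
after ADD r7, r7, #4: r7=200+4=204
after SUB r6, r6, #1: r6=10-1=9
CMP r6, #4  (cmp 9,4)
BGT loop: taken
after LDR r3, [r7]: r3=M[204]=9
after XOR r3, r3, #6: r3=9^6=15
after ADD r7, r7, #4: r7=204+4=208
after SUB r6, r6, #1: r6=9-1=8
CMP r6, #4  (cmp 8,4)
BGT loop: taken
after LDR r3, [r7]: r3=M[208]=3
after XOR r3, r3, #6: r3=3^6=5
after ADD r7, r7, #4: r7=208+4=212
after SUB r6, r6, #1: r6=8-1=7
CMP r6, #4  (cmp 7,4)
BGT loop: taken
after LDR r3, [r7]: r3=M[212]=7
after XOR r3, r3, #6: r3=7^6=1
after ADD r7, r7, #4: r7=212+4=216
after SUB r6, r6, #1: r6=7-1=6
CMP r6, #4  (cmp 6,4)
BGT loop: taken
after LDR r3, [r7]: r3=M[216]=2
after XOR r3, r3, #6: r3=2^6=4
after ADD r7, r7, #4: r7=216+4=220
after SUB r6, r6, #1: r6=6-1=5
CMP r6, #4  (cmp 5,4)
BGT loop: taken
after LDR r3, [r7]: r3=M[220]=17
after XOR r3, r3, #6: r3=17^6=23
after ADD r7, r7, #4: r7=220+4=224
After step 36: r6 = 5.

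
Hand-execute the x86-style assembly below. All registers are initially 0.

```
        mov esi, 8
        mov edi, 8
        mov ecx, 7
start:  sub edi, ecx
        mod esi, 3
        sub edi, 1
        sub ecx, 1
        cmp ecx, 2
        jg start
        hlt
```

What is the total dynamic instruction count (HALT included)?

34

mov esi, 8 → esi=8
mov edi, 8 → edi=8
mov ecx, 7 → ecx=7
sub edi, ecx → edi=8-7=1
mod esi, 3 → esi=8%3=2
sub edi, 1 → edi=1-1=0
sub ecx, 1 → ecx=7-1=6
cmp ecx, 2  (cmp 6,2)
jg start: taken
sub edi, ecx → edi=0-6=-6
mod esi, 3 → esi=2%3=2
sub edi, 1 → edi=(-6)-1=-7
sub ecx, 1 → ecx=6-1=5
cmp ecx, 2  (cmp 5,2)
jg start: taken
sub edi, ecx → edi=(-7)-5=-12
mod esi, 3 → esi=2%3=2
sub edi, 1 → edi=(-12)-1=-13
sub ecx, 1 → ecx=5-1=4
cmp ecx, 2  (cmp 4,2)
jg start: taken
sub edi, ecx → edi=(-13)-4=-17
mod esi, 3 → esi=2%3=2
sub edi, 1 → edi=(-17)-1=-18
sub ecx, 1 → ecx=4-1=3
cmp ecx, 2  (cmp 3,2)
jg start: taken
sub edi, ecx → edi=(-18)-3=-21
mod esi, 3 → esi=2%3=2
sub edi, 1 → edi=(-21)-1=-22
sub ecx, 1 → ecx=3-1=2
cmp ecx, 2  (cmp 2,2)
jg start: not taken
halt.
Total executed instructions: 34.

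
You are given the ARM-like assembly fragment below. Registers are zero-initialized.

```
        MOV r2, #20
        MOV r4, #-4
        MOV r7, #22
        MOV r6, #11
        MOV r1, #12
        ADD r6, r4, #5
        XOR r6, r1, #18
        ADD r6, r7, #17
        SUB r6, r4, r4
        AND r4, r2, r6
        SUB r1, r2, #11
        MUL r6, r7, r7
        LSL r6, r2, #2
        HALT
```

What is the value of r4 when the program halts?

MOV r2, #20 → r2=20
MOV r4, #-4 → r4=-4
MOV r7, #22 → r7=22
MOV r6, #11 → r6=11
MOV r1, #12 → r1=12
ADD r6, r4, #5 → r6=(-4)+5=1
XOR r6, r1, #18 → r6=12^18=30
ADD r6, r7, #17 → r6=22+17=39
SUB r6, r4, r4 → r6=(-4)-(-4)=0
AND r4, r2, r6 → r4=20&0=0
SUB r1, r2, #11 → r1=20-11=9
MUL r6, r7, r7 → r6=22*22=484
LSL r6, r2, #2 → r6=20<<2=80
halt.

0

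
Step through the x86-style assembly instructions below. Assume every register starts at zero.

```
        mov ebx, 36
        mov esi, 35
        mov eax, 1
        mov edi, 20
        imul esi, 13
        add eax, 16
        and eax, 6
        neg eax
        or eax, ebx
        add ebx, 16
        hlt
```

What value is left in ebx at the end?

after mov ebx, 36: ebx=36
after mov esi, 35: esi=35
after mov eax, 1: eax=1
after mov edi, 20: edi=20
after imul esi, 13: esi=35*13=455
after add eax, 16: eax=1+16=17
after and eax, 6: eax=17&6=0
after neg eax: eax=-(0)=0
after or eax, ebx: eax=0|36=36
after add ebx, 16: ebx=36+16=52
halt.

52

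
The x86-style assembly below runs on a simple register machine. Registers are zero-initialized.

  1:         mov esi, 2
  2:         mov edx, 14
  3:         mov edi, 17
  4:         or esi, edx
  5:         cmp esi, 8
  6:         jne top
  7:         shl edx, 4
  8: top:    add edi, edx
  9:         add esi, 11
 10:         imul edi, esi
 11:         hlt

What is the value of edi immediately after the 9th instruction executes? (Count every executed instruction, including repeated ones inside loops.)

775

mov esi, 2 → esi=2
mov edx, 14 → edx=14
mov edi, 17 → edi=17
or esi, edx → esi=2|14=14
cmp esi, 8  (cmp 14,8)
jne top: taken
add edi, edx → edi=17+14=31
add esi, 11 → esi=14+11=25
imul edi, esi → edi=31*25=775
After step 9: edi = 775.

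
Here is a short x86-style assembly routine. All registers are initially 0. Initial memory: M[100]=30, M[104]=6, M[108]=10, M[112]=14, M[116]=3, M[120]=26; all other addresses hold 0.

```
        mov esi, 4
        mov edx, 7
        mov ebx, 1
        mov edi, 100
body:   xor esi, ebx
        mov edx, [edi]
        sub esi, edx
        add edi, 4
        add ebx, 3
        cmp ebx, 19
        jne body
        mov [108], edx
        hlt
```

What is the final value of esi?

after mov esi, 4: esi=4
after mov edx, 7: edx=7
after mov ebx, 1: ebx=1
after mov edi, 100: edi=100
after xor esi, ebx: esi=4^1=5
after mov edx, [edi]: edx=M[100]=30
after sub esi, edx: esi=5-30=-25
after add edi, 4: edi=100+4=104
after add ebx, 3: ebx=1+3=4
cmp ebx, 19  (cmp 4,19)
jne body: taken
after xor esi, ebx: esi=(-25)^4=-29
after mov edx, [edi]: edx=M[104]=6
after sub esi, edx: esi=(-29)-6=-35
after add edi, 4: edi=104+4=108
after add ebx, 3: ebx=4+3=7
cmp ebx, 19  (cmp 7,19)
jne body: taken
after xor esi, ebx: esi=(-35)^7=-38
after mov edx, [edi]: edx=M[108]=10
after sub esi, edx: esi=(-38)-10=-48
after add edi, 4: edi=108+4=112
after add ebx, 3: ebx=7+3=10
cmp ebx, 19  (cmp 10,19)
jne body: taken
after xor esi, ebx: esi=(-48)^10=-38
after mov edx, [edi]: edx=M[112]=14
after sub esi, edx: esi=(-38)-14=-52
after add edi, 4: edi=112+4=116
after add ebx, 3: ebx=10+3=13
cmp ebx, 19  (cmp 13,19)
jne body: taken
after xor esi, ebx: esi=(-52)^13=-63
after mov edx, [edi]: edx=M[116]=3
after sub esi, edx: esi=(-63)-3=-66
after add edi, 4: edi=116+4=120
after add ebx, 3: ebx=13+3=16
cmp ebx, 19  (cmp 16,19)
jne body: taken
after xor esi, ebx: esi=(-66)^16=-82
after mov edx, [edi]: edx=M[120]=26
after sub esi, edx: esi=(-82)-26=-108
after add edi, 4: edi=120+4=124
after add ebx, 3: ebx=16+3=19
cmp ebx, 19  (cmp 19,19)
jne body: not taken
mov [108], edx → M[108]=26
halt.

-108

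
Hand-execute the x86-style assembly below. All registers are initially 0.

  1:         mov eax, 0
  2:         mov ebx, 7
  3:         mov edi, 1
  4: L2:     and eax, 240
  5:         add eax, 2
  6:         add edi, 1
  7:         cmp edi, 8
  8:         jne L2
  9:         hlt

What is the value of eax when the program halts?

mov eax, 0 → eax=0
mov ebx, 7 → ebx=7
mov edi, 1 → edi=1
and eax, 240 → eax=0&240=0
add eax, 2 → eax=0+2=2
add edi, 1 → edi=1+1=2
cmp edi, 8  (cmp 2,8)
jne L2: taken
and eax, 240 → eax=2&240=0
add eax, 2 → eax=0+2=2
add edi, 1 → edi=2+1=3
cmp edi, 8  (cmp 3,8)
jne L2: taken
and eax, 240 → eax=2&240=0
add eax, 2 → eax=0+2=2
add edi, 1 → edi=3+1=4
cmp edi, 8  (cmp 4,8)
jne L2: taken
and eax, 240 → eax=2&240=0
add eax, 2 → eax=0+2=2
add edi, 1 → edi=4+1=5
cmp edi, 8  (cmp 5,8)
jne L2: taken
and eax, 240 → eax=2&240=0
add eax, 2 → eax=0+2=2
add edi, 1 → edi=5+1=6
cmp edi, 8  (cmp 6,8)
jne L2: taken
and eax, 240 → eax=2&240=0
add eax, 2 → eax=0+2=2
add edi, 1 → edi=6+1=7
cmp edi, 8  (cmp 7,8)
jne L2: taken
and eax, 240 → eax=2&240=0
add eax, 2 → eax=0+2=2
add edi, 1 → edi=7+1=8
cmp edi, 8  (cmp 8,8)
jne L2: not taken
halt.

2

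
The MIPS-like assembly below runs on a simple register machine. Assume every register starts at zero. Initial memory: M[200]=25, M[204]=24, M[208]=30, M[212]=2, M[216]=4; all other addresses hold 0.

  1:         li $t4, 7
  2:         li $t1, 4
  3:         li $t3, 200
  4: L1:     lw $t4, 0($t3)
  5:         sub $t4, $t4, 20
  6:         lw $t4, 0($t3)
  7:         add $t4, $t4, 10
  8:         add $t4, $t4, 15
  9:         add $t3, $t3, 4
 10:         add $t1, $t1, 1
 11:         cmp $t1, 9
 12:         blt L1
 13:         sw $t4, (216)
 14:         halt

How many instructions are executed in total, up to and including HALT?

$t4=7
$t1=4
$t3=200
$t4=M[200]=25
$t4=25-20=5
$t4=M[200]=25
$t4=25+10=35
$t4=35+15=50
$t3=200+4=204
$t1=4+1=5
cmp $t1, 9  (cmp 5,9)
blt L1: taken
$t4=M[204]=24
$t4=24-20=4
$t4=M[204]=24
$t4=24+10=34
$t4=34+15=49
$t3=204+4=208
$t1=5+1=6
cmp $t1, 9  (cmp 6,9)
blt L1: taken
$t4=M[208]=30
$t4=30-20=10
$t4=M[208]=30
$t4=30+10=40
$t4=40+15=55
$t3=208+4=212
$t1=6+1=7
cmp $t1, 9  (cmp 7,9)
blt L1: taken
$t4=M[212]=2
$t4=2-20=-18
$t4=M[212]=2
$t4=2+10=12
$t4=12+15=27
$t3=212+4=216
$t1=7+1=8
cmp $t1, 9  (cmp 8,9)
blt L1: taken
$t4=M[216]=4
$t4=4-20=-16
$t4=M[216]=4
$t4=4+10=14
$t4=14+15=29
$t3=216+4=220
$t1=8+1=9
cmp $t1, 9  (cmp 9,9)
blt L1: not taken
sw $t4, (216) → M[216]=29
halt.
Total executed instructions: 50.

50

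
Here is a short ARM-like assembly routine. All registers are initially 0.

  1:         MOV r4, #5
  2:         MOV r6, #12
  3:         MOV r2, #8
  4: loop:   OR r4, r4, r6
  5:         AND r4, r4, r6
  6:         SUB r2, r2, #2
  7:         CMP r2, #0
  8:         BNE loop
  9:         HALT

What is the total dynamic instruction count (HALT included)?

MOV r4, #5 → r4=5
MOV r6, #12 → r6=12
MOV r2, #8 → r2=8
OR r4, r4, r6 → r4=5|12=13
AND r4, r4, r6 → r4=13&12=12
SUB r2, r2, #2 → r2=8-2=6
CMP r2, #0  (cmp 6,0)
BNE loop: taken
OR r4, r4, r6 → r4=12|12=12
AND r4, r4, r6 → r4=12&12=12
SUB r2, r2, #2 → r2=6-2=4
CMP r2, #0  (cmp 4,0)
BNE loop: taken
OR r4, r4, r6 → r4=12|12=12
AND r4, r4, r6 → r4=12&12=12
SUB r2, r2, #2 → r2=4-2=2
CMP r2, #0  (cmp 2,0)
BNE loop: taken
OR r4, r4, r6 → r4=12|12=12
AND r4, r4, r6 → r4=12&12=12
SUB r2, r2, #2 → r2=2-2=0
CMP r2, #0  (cmp 0,0)
BNE loop: not taken
halt.
Total executed instructions: 24.

24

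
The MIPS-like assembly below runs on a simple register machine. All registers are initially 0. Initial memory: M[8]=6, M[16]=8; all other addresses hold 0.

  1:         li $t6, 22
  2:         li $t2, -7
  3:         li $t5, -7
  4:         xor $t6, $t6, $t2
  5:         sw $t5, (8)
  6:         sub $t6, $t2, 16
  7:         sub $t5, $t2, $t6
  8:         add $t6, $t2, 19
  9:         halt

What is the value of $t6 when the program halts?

li $t6, 22 → $t6=22
li $t2, -7 → $t2=-7
li $t5, -7 → $t5=-7
xor $t6, $t6, $t2 → $t6=22^(-7)=-17
sw $t5, (8) → M[8]=-7
sub $t6, $t2, 16 → $t6=(-7)-16=-23
sub $t5, $t2, $t6 → $t5=(-7)-(-23)=16
add $t6, $t2, 19 → $t6=(-7)+19=12
halt.

12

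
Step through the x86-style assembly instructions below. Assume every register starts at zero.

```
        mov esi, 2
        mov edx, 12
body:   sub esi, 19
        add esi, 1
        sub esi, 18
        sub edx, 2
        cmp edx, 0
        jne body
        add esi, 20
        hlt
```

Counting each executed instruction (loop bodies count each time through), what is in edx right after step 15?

after mov esi, 2: esi=2
after mov edx, 12: edx=12
after sub esi, 19: esi=2-19=-17
after add esi, 1: esi=(-17)+1=-16
after sub esi, 18: esi=(-16)-18=-34
after sub edx, 2: edx=12-2=10
cmp edx, 0  (cmp 10,0)
jne body: taken
after sub esi, 19: esi=(-34)-19=-53
after add esi, 1: esi=(-53)+1=-52
after sub esi, 18: esi=(-52)-18=-70
after sub edx, 2: edx=10-2=8
cmp edx, 0  (cmp 8,0)
jne body: taken
after sub esi, 19: esi=(-70)-19=-89
After step 15: edx = 8.

8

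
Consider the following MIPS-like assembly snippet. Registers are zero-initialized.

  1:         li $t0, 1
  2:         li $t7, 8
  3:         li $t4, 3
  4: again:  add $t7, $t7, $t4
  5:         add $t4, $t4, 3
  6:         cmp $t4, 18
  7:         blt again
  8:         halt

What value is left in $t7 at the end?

li $t0, 1 → $t0=1
li $t7, 8 → $t7=8
li $t4, 3 → $t4=3
add $t7, $t7, $t4 → $t7=8+3=11
add $t4, $t4, 3 → $t4=3+3=6
cmp $t4, 18  (cmp 6,18)
blt again: taken
add $t7, $t7, $t4 → $t7=11+6=17
add $t4, $t4, 3 → $t4=6+3=9
cmp $t4, 18  (cmp 9,18)
blt again: taken
add $t7, $t7, $t4 → $t7=17+9=26
add $t4, $t4, 3 → $t4=9+3=12
cmp $t4, 18  (cmp 12,18)
blt again: taken
add $t7, $t7, $t4 → $t7=26+12=38
add $t4, $t4, 3 → $t4=12+3=15
cmp $t4, 18  (cmp 15,18)
blt again: taken
add $t7, $t7, $t4 → $t7=38+15=53
add $t4, $t4, 3 → $t4=15+3=18
cmp $t4, 18  (cmp 18,18)
blt again: not taken
halt.

53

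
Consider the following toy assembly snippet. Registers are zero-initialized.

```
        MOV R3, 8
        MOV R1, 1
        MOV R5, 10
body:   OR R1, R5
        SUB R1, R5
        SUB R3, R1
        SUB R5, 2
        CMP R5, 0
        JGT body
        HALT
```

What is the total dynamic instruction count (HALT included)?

MOV R3, 8 → R3=8
MOV R1, 1 → R1=1
MOV R5, 10 → R5=10
OR R1, R5 → R1=1|10=11
SUB R1, R5 → R1=11-10=1
SUB R3, R1 → R3=8-1=7
SUB R5, 2 → R5=10-2=8
CMP R5, 0  (cmp 8,0)
JGT body: taken
OR R1, R5 → R1=1|8=9
SUB R1, R5 → R1=9-8=1
SUB R3, R1 → R3=7-1=6
SUB R5, 2 → R5=8-2=6
CMP R5, 0  (cmp 6,0)
JGT body: taken
OR R1, R5 → R1=1|6=7
SUB R1, R5 → R1=7-6=1
SUB R3, R1 → R3=6-1=5
SUB R5, 2 → R5=6-2=4
CMP R5, 0  (cmp 4,0)
JGT body: taken
OR R1, R5 → R1=1|4=5
SUB R1, R5 → R1=5-4=1
SUB R3, R1 → R3=5-1=4
SUB R5, 2 → R5=4-2=2
CMP R5, 0  (cmp 2,0)
JGT body: taken
OR R1, R5 → R1=1|2=3
SUB R1, R5 → R1=3-2=1
SUB R3, R1 → R3=4-1=3
SUB R5, 2 → R5=2-2=0
CMP R5, 0  (cmp 0,0)
JGT body: not taken
halt.
Total executed instructions: 34.

34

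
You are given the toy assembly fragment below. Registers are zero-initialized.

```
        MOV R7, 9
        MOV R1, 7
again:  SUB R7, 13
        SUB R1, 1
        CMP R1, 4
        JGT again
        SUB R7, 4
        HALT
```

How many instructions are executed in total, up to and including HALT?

R7=9
R1=7
R7=9-13=-4
R1=7-1=6
CMP R1, 4  (cmp 6,4)
JGT again: taken
R7=(-4)-13=-17
R1=6-1=5
CMP R1, 4  (cmp 5,4)
JGT again: taken
R7=(-17)-13=-30
R1=5-1=4
CMP R1, 4  (cmp 4,4)
JGT again: not taken
R7=(-30)-4=-34
halt.
Total executed instructions: 16.

16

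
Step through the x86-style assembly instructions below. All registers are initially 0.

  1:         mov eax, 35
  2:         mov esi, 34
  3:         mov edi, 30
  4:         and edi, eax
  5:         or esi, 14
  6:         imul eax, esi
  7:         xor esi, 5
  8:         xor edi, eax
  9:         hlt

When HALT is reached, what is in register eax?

eax=35
esi=34
edi=30
edi=30&35=2
esi=34|14=46
eax=35*46=1610
esi=46^5=43
edi=2^1610=1608
halt.

1610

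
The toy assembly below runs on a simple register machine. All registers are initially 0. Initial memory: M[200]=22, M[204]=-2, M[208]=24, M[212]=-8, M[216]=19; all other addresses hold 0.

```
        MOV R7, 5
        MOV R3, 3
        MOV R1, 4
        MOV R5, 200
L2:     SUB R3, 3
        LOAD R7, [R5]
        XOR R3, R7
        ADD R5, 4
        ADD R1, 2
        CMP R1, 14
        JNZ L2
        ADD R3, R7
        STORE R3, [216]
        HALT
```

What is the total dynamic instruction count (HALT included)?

R7=5
R3=3
R1=4
R5=200
R3=3-3=0
R7=M[200]=22
R3=0^22=22
R5=200+4=204
R1=4+2=6
CMP R1, 14  (cmp 6,14)
JNZ L2: taken
R3=22-3=19
R7=M[204]=-2
R3=19^(-2)=-19
R5=204+4=208
R1=6+2=8
CMP R1, 14  (cmp 8,14)
JNZ L2: taken
R3=(-19)-3=-22
R7=M[208]=24
R3=(-22)^24=-14
R5=208+4=212
R1=8+2=10
CMP R1, 14  (cmp 10,14)
JNZ L2: taken
R3=(-14)-3=-17
R7=M[212]=-8
R3=(-17)^(-8)=23
R5=212+4=216
R1=10+2=12
CMP R1, 14  (cmp 12,14)
JNZ L2: taken
R3=23-3=20
R7=M[216]=19
R3=20^19=7
R5=216+4=220
R1=12+2=14
CMP R1, 14  (cmp 14,14)
JNZ L2: not taken
R3=7+19=26
STORE R3, [216] → M[216]=26
halt.
Total executed instructions: 42.

42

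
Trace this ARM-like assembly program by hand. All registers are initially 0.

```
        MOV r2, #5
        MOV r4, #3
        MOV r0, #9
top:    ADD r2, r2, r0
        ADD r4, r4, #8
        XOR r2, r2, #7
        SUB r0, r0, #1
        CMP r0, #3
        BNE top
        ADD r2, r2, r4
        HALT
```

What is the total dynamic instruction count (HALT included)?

41

MOV r2, #5 → r2=5
MOV r4, #3 → r4=3
MOV r0, #9 → r0=9
ADD r2, r2, r0 → r2=5+9=14
ADD r4, r4, #8 → r4=3+8=11
XOR r2, r2, #7 → r2=14^7=9
SUB r0, r0, #1 → r0=9-1=8
CMP r0, #3  (cmp 8,3)
BNE top: taken
ADD r2, r2, r0 → r2=9+8=17
ADD r4, r4, #8 → r4=11+8=19
XOR r2, r2, #7 → r2=17^7=22
SUB r0, r0, #1 → r0=8-1=7
CMP r0, #3  (cmp 7,3)
BNE top: taken
ADD r2, r2, r0 → r2=22+7=29
ADD r4, r4, #8 → r4=19+8=27
XOR r2, r2, #7 → r2=29^7=26
SUB r0, r0, #1 → r0=7-1=6
CMP r0, #3  (cmp 6,3)
BNE top: taken
ADD r2, r2, r0 → r2=26+6=32
ADD r4, r4, #8 → r4=27+8=35
XOR r2, r2, #7 → r2=32^7=39
SUB r0, r0, #1 → r0=6-1=5
CMP r0, #3  (cmp 5,3)
BNE top: taken
ADD r2, r2, r0 → r2=39+5=44
ADD r4, r4, #8 → r4=35+8=43
XOR r2, r2, #7 → r2=44^7=43
SUB r0, r0, #1 → r0=5-1=4
CMP r0, #3  (cmp 4,3)
BNE top: taken
ADD r2, r2, r0 → r2=43+4=47
ADD r4, r4, #8 → r4=43+8=51
XOR r2, r2, #7 → r2=47^7=40
SUB r0, r0, #1 → r0=4-1=3
CMP r0, #3  (cmp 3,3)
BNE top: not taken
ADD r2, r2, r4 → r2=40+51=91
halt.
Total executed instructions: 41.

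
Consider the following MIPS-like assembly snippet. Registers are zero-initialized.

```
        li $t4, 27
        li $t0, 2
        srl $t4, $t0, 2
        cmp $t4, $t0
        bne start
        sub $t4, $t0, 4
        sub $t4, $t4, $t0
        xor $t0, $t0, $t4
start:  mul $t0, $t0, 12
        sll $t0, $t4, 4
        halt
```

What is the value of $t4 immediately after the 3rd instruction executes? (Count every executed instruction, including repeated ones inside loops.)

$t4=27
$t0=2
$t4=2>>2=0
After step 3: $t4 = 0.

0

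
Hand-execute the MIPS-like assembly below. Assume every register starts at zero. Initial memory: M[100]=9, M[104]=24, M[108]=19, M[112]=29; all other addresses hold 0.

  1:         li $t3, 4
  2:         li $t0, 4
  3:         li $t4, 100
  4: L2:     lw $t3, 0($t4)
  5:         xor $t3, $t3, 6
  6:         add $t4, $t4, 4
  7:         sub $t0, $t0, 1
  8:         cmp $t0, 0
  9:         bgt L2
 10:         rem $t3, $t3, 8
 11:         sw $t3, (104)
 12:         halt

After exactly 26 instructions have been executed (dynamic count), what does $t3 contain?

27

after li $t3, 4: $t3=4
after li $t0, 4: $t0=4
after li $t4, 100: $t4=100
after lw $t3, 0($t4): $t3=M[100]=9
after xor $t3, $t3, 6: $t3=9^6=15
after add $t4, $t4, 4: $t4=100+4=104
after sub $t0, $t0, 1: $t0=4-1=3
cmp $t0, 0  (cmp 3,0)
bgt L2: taken
after lw $t3, 0($t4): $t3=M[104]=24
after xor $t3, $t3, 6: $t3=24^6=30
after add $t4, $t4, 4: $t4=104+4=108
after sub $t0, $t0, 1: $t0=3-1=2
cmp $t0, 0  (cmp 2,0)
bgt L2: taken
after lw $t3, 0($t4): $t3=M[108]=19
after xor $t3, $t3, 6: $t3=19^6=21
after add $t4, $t4, 4: $t4=108+4=112
after sub $t0, $t0, 1: $t0=2-1=1
cmp $t0, 0  (cmp 1,0)
bgt L2: taken
after lw $t3, 0($t4): $t3=M[112]=29
after xor $t3, $t3, 6: $t3=29^6=27
after add $t4, $t4, 4: $t4=112+4=116
after sub $t0, $t0, 1: $t0=1-1=0
cmp $t0, 0  (cmp 0,0)
After step 26: $t3 = 27.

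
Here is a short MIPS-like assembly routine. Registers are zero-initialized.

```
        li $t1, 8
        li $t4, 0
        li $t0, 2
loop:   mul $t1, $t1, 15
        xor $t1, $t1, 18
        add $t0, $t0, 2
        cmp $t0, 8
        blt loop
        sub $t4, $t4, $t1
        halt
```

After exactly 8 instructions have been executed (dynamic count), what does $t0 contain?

li $t1, 8 → $t1=8
li $t4, 0 → $t4=0
li $t0, 2 → $t0=2
mul $t1, $t1, 15 → $t1=8*15=120
xor $t1, $t1, 18 → $t1=120^18=106
add $t0, $t0, 2 → $t0=2+2=4
cmp $t0, 8  (cmp 4,8)
blt loop: taken
After step 8: $t0 = 4.

4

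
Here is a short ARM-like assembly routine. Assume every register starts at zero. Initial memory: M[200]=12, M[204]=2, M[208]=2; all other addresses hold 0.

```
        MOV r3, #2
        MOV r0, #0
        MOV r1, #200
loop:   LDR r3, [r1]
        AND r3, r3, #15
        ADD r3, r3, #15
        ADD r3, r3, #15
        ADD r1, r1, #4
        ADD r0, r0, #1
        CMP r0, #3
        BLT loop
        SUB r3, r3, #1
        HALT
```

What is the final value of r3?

MOV r3, #2 → r3=2
MOV r0, #0 → r0=0
MOV r1, #200 → r1=200
LDR r3, [r1] → r3=M[200]=12
AND r3, r3, #15 → r3=12&15=12
ADD r3, r3, #15 → r3=12+15=27
ADD r3, r3, #15 → r3=27+15=42
ADD r1, r1, #4 → r1=200+4=204
ADD r0, r0, #1 → r0=0+1=1
CMP r0, #3  (cmp 1,3)
BLT loop: taken
LDR r3, [r1] → r3=M[204]=2
AND r3, r3, #15 → r3=2&15=2
ADD r3, r3, #15 → r3=2+15=17
ADD r3, r3, #15 → r3=17+15=32
ADD r1, r1, #4 → r1=204+4=208
ADD r0, r0, #1 → r0=1+1=2
CMP r0, #3  (cmp 2,3)
BLT loop: taken
LDR r3, [r1] → r3=M[208]=2
AND r3, r3, #15 → r3=2&15=2
ADD r3, r3, #15 → r3=2+15=17
ADD r3, r3, #15 → r3=17+15=32
ADD r1, r1, #4 → r1=208+4=212
ADD r0, r0, #1 → r0=2+1=3
CMP r0, #3  (cmp 3,3)
BLT loop: not taken
SUB r3, r3, #1 → r3=32-1=31
halt.

31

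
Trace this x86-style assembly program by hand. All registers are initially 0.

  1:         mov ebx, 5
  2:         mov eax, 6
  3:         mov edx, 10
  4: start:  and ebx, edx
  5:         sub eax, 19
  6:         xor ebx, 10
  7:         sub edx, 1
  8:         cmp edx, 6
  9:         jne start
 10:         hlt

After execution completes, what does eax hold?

-70

mov ebx, 5 → ebx=5
mov eax, 6 → eax=6
mov edx, 10 → edx=10
and ebx, edx → ebx=5&10=0
sub eax, 19 → eax=6-19=-13
xor ebx, 10 → ebx=0^10=10
sub edx, 1 → edx=10-1=9
cmp edx, 6  (cmp 9,6)
jne start: taken
and ebx, edx → ebx=10&9=8
sub eax, 19 → eax=(-13)-19=-32
xor ebx, 10 → ebx=8^10=2
sub edx, 1 → edx=9-1=8
cmp edx, 6  (cmp 8,6)
jne start: taken
and ebx, edx → ebx=2&8=0
sub eax, 19 → eax=(-32)-19=-51
xor ebx, 10 → ebx=0^10=10
sub edx, 1 → edx=8-1=7
cmp edx, 6  (cmp 7,6)
jne start: taken
and ebx, edx → ebx=10&7=2
sub eax, 19 → eax=(-51)-19=-70
xor ebx, 10 → ebx=2^10=8
sub edx, 1 → edx=7-1=6
cmp edx, 6  (cmp 6,6)
jne start: not taken
halt.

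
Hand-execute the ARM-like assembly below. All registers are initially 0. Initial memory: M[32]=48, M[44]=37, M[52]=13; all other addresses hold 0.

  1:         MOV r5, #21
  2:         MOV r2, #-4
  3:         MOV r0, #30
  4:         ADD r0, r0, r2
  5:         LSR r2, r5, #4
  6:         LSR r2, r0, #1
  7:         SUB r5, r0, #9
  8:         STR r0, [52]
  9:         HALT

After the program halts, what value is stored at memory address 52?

r5=21
r2=-4
r0=30
r0=30+(-4)=26
r2=21>>4=1
r2=26>>1=13
r5=26-9=17
STR r0, [52] → M[52]=26
halt.

26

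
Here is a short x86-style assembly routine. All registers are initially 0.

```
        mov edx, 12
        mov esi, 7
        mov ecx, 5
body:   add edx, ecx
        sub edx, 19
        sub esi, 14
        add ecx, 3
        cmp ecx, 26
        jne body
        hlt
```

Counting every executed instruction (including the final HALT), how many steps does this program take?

46

mov edx, 12 → edx=12
mov esi, 7 → esi=7
mov ecx, 5 → ecx=5
add edx, ecx → edx=12+5=17
sub edx, 19 → edx=17-19=-2
sub esi, 14 → esi=7-14=-7
add ecx, 3 → ecx=5+3=8
cmp ecx, 26  (cmp 8,26)
jne body: taken
add edx, ecx → edx=(-2)+8=6
sub edx, 19 → edx=6-19=-13
sub esi, 14 → esi=(-7)-14=-21
add ecx, 3 → ecx=8+3=11
cmp ecx, 26  (cmp 11,26)
jne body: taken
add edx, ecx → edx=(-13)+11=-2
sub edx, 19 → edx=(-2)-19=-21
sub esi, 14 → esi=(-21)-14=-35
add ecx, 3 → ecx=11+3=14
cmp ecx, 26  (cmp 14,26)
jne body: taken
add edx, ecx → edx=(-21)+14=-7
sub edx, 19 → edx=(-7)-19=-26
sub esi, 14 → esi=(-35)-14=-49
add ecx, 3 → ecx=14+3=17
cmp ecx, 26  (cmp 17,26)
jne body: taken
add edx, ecx → edx=(-26)+17=-9
sub edx, 19 → edx=(-9)-19=-28
sub esi, 14 → esi=(-49)-14=-63
add ecx, 3 → ecx=17+3=20
cmp ecx, 26  (cmp 20,26)
jne body: taken
add edx, ecx → edx=(-28)+20=-8
sub edx, 19 → edx=(-8)-19=-27
sub esi, 14 → esi=(-63)-14=-77
add ecx, 3 → ecx=20+3=23
cmp ecx, 26  (cmp 23,26)
jne body: taken
add edx, ecx → edx=(-27)+23=-4
sub edx, 19 → edx=(-4)-19=-23
sub esi, 14 → esi=(-77)-14=-91
add ecx, 3 → ecx=23+3=26
cmp ecx, 26  (cmp 26,26)
jne body: not taken
halt.
Total executed instructions: 46.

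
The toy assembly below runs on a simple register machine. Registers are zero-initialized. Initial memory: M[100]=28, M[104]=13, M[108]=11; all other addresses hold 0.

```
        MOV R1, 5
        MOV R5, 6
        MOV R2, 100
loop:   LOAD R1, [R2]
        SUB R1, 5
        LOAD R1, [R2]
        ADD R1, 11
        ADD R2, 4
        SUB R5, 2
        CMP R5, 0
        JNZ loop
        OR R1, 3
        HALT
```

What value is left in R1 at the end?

23

MOV R1, 5 → R1=5
MOV R5, 6 → R5=6
MOV R2, 100 → R2=100
LOAD R1, [R2] → R1=M[100]=28
SUB R1, 5 → R1=28-5=23
LOAD R1, [R2] → R1=M[100]=28
ADD R1, 11 → R1=28+11=39
ADD R2, 4 → R2=100+4=104
SUB R5, 2 → R5=6-2=4
CMP R5, 0  (cmp 4,0)
JNZ loop: taken
LOAD R1, [R2] → R1=M[104]=13
SUB R1, 5 → R1=13-5=8
LOAD R1, [R2] → R1=M[104]=13
ADD R1, 11 → R1=13+11=24
ADD R2, 4 → R2=104+4=108
SUB R5, 2 → R5=4-2=2
CMP R5, 0  (cmp 2,0)
JNZ loop: taken
LOAD R1, [R2] → R1=M[108]=11
SUB R1, 5 → R1=11-5=6
LOAD R1, [R2] → R1=M[108]=11
ADD R1, 11 → R1=11+11=22
ADD R2, 4 → R2=108+4=112
SUB R5, 2 → R5=2-2=0
CMP R5, 0  (cmp 0,0)
JNZ loop: not taken
OR R1, 3 → R1=22|3=23
halt.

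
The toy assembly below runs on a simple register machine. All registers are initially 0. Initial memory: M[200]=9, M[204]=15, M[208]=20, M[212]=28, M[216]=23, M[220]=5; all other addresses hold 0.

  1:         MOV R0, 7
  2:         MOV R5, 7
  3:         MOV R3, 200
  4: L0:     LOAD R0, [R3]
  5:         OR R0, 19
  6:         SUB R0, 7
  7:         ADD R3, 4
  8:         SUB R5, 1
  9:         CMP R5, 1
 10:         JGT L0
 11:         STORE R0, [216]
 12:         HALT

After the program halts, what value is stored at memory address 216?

16

R0=7
R5=7
R3=200
R0=M[200]=9
R0=9|19=27
R0=27-7=20
R3=200+4=204
R5=7-1=6
CMP R5, 1  (cmp 6,1)
JGT L0: taken
R0=M[204]=15
R0=15|19=31
R0=31-7=24
R3=204+4=208
R5=6-1=5
CMP R5, 1  (cmp 5,1)
JGT L0: taken
R0=M[208]=20
R0=20|19=23
R0=23-7=16
R3=208+4=212
R5=5-1=4
CMP R5, 1  (cmp 4,1)
JGT L0: taken
R0=M[212]=28
R0=28|19=31
R0=31-7=24
R3=212+4=216
R5=4-1=3
CMP R5, 1  (cmp 3,1)
JGT L0: taken
R0=M[216]=23
R0=23|19=23
R0=23-7=16
R3=216+4=220
R5=3-1=2
CMP R5, 1  (cmp 2,1)
JGT L0: taken
R0=M[220]=5
R0=5|19=23
R0=23-7=16
R3=220+4=224
R5=2-1=1
CMP R5, 1  (cmp 1,1)
JGT L0: not taken
STORE R0, [216] → M[216]=16
halt.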